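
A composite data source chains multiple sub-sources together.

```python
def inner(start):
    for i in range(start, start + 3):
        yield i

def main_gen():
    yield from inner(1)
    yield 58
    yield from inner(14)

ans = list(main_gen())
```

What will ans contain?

Step 1: main_gen() delegates to inner(1):
  yield 1
  yield 2
  yield 3
Step 2: yield 58
Step 3: Delegates to inner(14):
  yield 14
  yield 15
  yield 16
Therefore ans = [1, 2, 3, 58, 14, 15, 16].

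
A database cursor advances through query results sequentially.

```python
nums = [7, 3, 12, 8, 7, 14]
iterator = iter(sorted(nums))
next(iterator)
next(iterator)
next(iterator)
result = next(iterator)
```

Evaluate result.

Step 1: sorted([7, 3, 12, 8, 7, 14]) = [3, 7, 7, 8, 12, 14].
Step 2: Create iterator and skip 3 elements.
Step 3: next() returns 8.
Therefore result = 8.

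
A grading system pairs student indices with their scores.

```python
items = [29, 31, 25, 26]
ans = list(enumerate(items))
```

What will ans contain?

Step 1: enumerate pairs each element with its index:
  (0, 29)
  (1, 31)
  (2, 25)
  (3, 26)
Therefore ans = [(0, 29), (1, 31), (2, 25), (3, 26)].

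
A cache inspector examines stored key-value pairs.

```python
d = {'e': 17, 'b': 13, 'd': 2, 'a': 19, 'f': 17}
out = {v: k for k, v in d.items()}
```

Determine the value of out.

Step 1: Invert dict (swap keys and values):
  'e': 17 -> 17: 'e'
  'b': 13 -> 13: 'b'
  'd': 2 -> 2: 'd'
  'a': 19 -> 19: 'a'
  'f': 17 -> 17: 'f'
Therefore out = {17: 'f', 13: 'b', 2: 'd', 19: 'a'}.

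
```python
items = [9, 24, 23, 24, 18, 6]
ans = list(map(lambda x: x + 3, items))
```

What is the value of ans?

Step 1: Apply lambda x: x + 3 to each element:
  9 -> 12
  24 -> 27
  23 -> 26
  24 -> 27
  18 -> 21
  6 -> 9
Therefore ans = [12, 27, 26, 27, 21, 9].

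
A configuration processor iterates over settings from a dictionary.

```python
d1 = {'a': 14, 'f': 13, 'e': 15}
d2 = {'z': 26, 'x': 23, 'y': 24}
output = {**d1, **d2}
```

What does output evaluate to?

Step 1: Merge d1 and d2 (d2 values override on key conflicts).
Step 2: d1 has keys ['a', 'f', 'e'], d2 has keys ['z', 'x', 'y'].
Therefore output = {'a': 14, 'f': 13, 'e': 15, 'z': 26, 'x': 23, 'y': 24}.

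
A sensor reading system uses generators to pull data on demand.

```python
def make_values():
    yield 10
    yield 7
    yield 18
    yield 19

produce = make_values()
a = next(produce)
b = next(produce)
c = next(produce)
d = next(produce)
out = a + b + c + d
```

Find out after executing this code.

Step 1: Create generator and consume all values:
  a = next(produce) = 10
  b = next(produce) = 7
  c = next(produce) = 18
  d = next(produce) = 19
Step 2: out = 10 + 7 + 18 + 19 = 54.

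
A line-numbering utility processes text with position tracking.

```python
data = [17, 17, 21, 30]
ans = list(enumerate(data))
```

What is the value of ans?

Step 1: enumerate pairs each element with its index:
  (0, 17)
  (1, 17)
  (2, 21)
  (3, 30)
Therefore ans = [(0, 17), (1, 17), (2, 21), (3, 30)].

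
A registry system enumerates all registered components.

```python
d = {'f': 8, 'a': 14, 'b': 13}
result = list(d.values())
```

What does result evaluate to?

Step 1: d.values() returns the dictionary values in insertion order.
Therefore result = [8, 14, 13].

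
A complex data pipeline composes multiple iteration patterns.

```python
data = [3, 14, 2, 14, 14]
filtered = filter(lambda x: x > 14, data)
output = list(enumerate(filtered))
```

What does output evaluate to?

Step 1: Filter [3, 14, 2, 14, 14] for > 14: [].
Step 2: enumerate re-indexes from 0: [].
Therefore output = [].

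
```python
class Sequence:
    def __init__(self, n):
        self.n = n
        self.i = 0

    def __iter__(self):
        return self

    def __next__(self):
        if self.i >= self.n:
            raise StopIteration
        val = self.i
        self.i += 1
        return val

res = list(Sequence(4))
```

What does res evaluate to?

Step 1: Sequence(4) creates an iterator counting 0 to 3.
Step 2: list() consumes all values: [0, 1, 2, 3].
Therefore res = [0, 1, 2, 3].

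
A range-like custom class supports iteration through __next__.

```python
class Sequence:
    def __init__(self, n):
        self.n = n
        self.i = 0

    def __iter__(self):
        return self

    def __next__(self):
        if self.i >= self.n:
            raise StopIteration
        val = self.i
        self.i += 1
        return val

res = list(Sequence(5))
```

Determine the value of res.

Step 1: Sequence(5) creates an iterator counting 0 to 4.
Step 2: list() consumes all values: [0, 1, 2, 3, 4].
Therefore res = [0, 1, 2, 3, 4].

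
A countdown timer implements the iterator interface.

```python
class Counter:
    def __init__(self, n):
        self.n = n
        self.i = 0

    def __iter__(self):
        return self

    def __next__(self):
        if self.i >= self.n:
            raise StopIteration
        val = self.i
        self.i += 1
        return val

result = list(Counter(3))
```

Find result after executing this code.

Step 1: Counter(3) creates an iterator counting 0 to 2.
Step 2: list() consumes all values: [0, 1, 2].
Therefore result = [0, 1, 2].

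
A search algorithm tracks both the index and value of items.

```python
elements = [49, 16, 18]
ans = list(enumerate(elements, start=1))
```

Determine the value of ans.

Step 1: enumerate with start=1:
  (1, 49)
  (2, 16)
  (3, 18)
Therefore ans = [(1, 49), (2, 16), (3, 18)].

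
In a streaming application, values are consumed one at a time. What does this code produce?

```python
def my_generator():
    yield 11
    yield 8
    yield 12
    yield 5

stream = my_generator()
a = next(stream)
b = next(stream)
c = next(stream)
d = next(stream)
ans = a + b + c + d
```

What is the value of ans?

Step 1: Create generator and consume all values:
  a = next(stream) = 11
  b = next(stream) = 8
  c = next(stream) = 12
  d = next(stream) = 5
Step 2: ans = 11 + 8 + 12 + 5 = 36.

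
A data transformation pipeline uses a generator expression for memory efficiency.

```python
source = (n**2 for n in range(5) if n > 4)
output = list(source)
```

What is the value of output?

Step 1: For range(5), keep n > 4, then square:
  n=0: 0 <= 4, excluded
  n=1: 1 <= 4, excluded
  n=2: 2 <= 4, excluded
  n=3: 3 <= 4, excluded
  n=4: 4 <= 4, excluded
Therefore output = [].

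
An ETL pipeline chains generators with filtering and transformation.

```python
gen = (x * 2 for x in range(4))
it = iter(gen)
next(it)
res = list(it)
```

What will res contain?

Step 1: Generator produces [0, 2, 4, 6].
Step 2: next(it) consumes first element (0).
Step 3: list(it) collects remaining: [2, 4, 6].
Therefore res = [2, 4, 6].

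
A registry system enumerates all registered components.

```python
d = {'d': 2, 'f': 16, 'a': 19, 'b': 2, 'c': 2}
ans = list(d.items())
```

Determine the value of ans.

Step 1: d.items() returns (key, value) pairs in insertion order.
Therefore ans = [('d', 2), ('f', 16), ('a', 19), ('b', 2), ('c', 2)].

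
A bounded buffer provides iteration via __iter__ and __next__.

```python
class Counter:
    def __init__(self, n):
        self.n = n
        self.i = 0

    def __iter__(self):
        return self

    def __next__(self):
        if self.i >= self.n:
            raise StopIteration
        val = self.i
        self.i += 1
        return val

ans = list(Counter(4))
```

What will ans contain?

Step 1: Counter(4) creates an iterator counting 0 to 3.
Step 2: list() consumes all values: [0, 1, 2, 3].
Therefore ans = [0, 1, 2, 3].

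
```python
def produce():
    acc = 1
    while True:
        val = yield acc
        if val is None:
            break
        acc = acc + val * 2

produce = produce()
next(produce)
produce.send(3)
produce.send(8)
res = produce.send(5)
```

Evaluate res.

Step 1: next() -> yield acc=1.
Step 2: send(3) -> val=3, acc = 1 + 3*2 = 7, yield 7.
Step 3: send(8) -> val=8, acc = 7 + 8*2 = 23, yield 23.
Step 4: send(5) -> val=5, acc = 23 + 5*2 = 33, yield 33.
Therefore res = 33.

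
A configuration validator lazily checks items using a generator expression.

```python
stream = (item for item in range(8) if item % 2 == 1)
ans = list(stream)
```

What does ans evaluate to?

Step 1: Filter range(8) keeping only odd values:
  item=0: even, excluded
  item=1: odd, included
  item=2: even, excluded
  item=3: odd, included
  item=4: even, excluded
  item=5: odd, included
  item=6: even, excluded
  item=7: odd, included
Therefore ans = [1, 3, 5, 7].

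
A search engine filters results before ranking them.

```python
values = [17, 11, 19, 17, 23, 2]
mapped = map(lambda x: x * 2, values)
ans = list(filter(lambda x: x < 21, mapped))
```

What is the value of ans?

Step 1: Map x * 2:
  17 -> 34
  11 -> 22
  19 -> 38
  17 -> 34
  23 -> 46
  2 -> 4
Step 2: Filter for < 21:
  34: removed
  22: removed
  38: removed
  34: removed
  46: removed
  4: kept
Therefore ans = [4].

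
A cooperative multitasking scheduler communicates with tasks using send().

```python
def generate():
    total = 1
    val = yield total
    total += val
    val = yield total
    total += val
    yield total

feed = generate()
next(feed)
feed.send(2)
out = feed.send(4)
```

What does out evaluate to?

Step 1: next() -> yield total=1.
Step 2: send(2) -> val=2, total = 1+2 = 3, yield 3.
Step 3: send(4) -> val=4, total = 3+4 = 7, yield 7.
Therefore out = 7.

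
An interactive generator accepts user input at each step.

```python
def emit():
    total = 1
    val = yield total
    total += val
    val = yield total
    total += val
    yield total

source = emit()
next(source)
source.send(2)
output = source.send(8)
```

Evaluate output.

Step 1: next() -> yield total=1.
Step 2: send(2) -> val=2, total = 1+2 = 3, yield 3.
Step 3: send(8) -> val=8, total = 3+8 = 11, yield 11.
Therefore output = 11.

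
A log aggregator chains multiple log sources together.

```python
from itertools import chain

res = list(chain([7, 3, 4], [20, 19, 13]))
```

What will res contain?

Step 1: chain() concatenates iterables: [7, 3, 4] + [20, 19, 13].
Therefore res = [7, 3, 4, 20, 19, 13].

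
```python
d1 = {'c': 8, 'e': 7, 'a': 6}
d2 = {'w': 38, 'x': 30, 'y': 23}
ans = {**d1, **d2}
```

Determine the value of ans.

Step 1: Merge d1 and d2 (d2 values override on key conflicts).
Step 2: d1 has keys ['c', 'e', 'a'], d2 has keys ['w', 'x', 'y'].
Therefore ans = {'c': 8, 'e': 7, 'a': 6, 'w': 38, 'x': 30, 'y': 23}.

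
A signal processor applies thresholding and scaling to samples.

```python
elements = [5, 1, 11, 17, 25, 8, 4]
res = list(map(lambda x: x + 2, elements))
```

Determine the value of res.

Step 1: Apply lambda x: x + 2 to each element:
  5 -> 7
  1 -> 3
  11 -> 13
  17 -> 19
  25 -> 27
  8 -> 10
  4 -> 6
Therefore res = [7, 3, 13, 19, 27, 10, 6].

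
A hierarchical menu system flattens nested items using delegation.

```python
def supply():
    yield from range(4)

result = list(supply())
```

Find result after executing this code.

Step 1: yield from delegates to the iterable, yielding each element.
Step 2: Collected values: [0, 1, 2, 3].
Therefore result = [0, 1, 2, 3].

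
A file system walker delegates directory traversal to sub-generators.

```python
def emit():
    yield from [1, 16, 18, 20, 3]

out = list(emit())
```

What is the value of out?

Step 1: yield from delegates to the iterable, yielding each element.
Step 2: Collected values: [1, 16, 18, 20, 3].
Therefore out = [1, 16, 18, 20, 3].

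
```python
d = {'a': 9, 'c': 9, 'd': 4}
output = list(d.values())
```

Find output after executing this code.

Step 1: d.values() returns the dictionary values in insertion order.
Therefore output = [9, 9, 4].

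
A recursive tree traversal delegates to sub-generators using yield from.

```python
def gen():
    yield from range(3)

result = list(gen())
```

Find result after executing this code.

Step 1: yield from delegates to the iterable, yielding each element.
Step 2: Collected values: [0, 1, 2].
Therefore result = [0, 1, 2].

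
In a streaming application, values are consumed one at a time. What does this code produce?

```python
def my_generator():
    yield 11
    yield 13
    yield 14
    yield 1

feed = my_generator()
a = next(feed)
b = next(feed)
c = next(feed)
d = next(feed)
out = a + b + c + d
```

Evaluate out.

Step 1: Create generator and consume all values:
  a = next(feed) = 11
  b = next(feed) = 13
  c = next(feed) = 14
  d = next(feed) = 1
Step 2: out = 11 + 13 + 14 + 1 = 39.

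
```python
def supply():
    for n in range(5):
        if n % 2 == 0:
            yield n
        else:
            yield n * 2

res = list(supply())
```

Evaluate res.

Step 1: For each n in range(5), yield n if even, else n*2:
  n=0 (even): yield 0
  n=1 (odd): yield 1*2 = 2
  n=2 (even): yield 2
  n=3 (odd): yield 3*2 = 6
  n=4 (even): yield 4
Therefore res = [0, 2, 2, 6, 4].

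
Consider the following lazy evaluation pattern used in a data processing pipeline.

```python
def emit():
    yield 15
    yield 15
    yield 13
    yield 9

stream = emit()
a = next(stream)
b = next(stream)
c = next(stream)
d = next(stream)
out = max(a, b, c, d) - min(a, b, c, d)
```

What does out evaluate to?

Step 1: Create generator and consume all values:
  a = next(stream) = 15
  b = next(stream) = 15
  c = next(stream) = 13
  d = next(stream) = 9
Step 2: max = 15, min = 9, out = 15 - 9 = 6.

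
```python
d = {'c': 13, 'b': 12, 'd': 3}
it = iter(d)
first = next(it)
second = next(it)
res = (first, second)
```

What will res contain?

Step 1: iter(d) iterates over keys: ['c', 'b', 'd'].
Step 2: first = next(it) = 'c', second = next(it) = 'b'.
Therefore res = ('c', 'b').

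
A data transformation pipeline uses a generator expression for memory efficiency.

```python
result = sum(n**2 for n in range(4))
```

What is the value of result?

Step 1: Compute n**2 for each n in range(4):
  n=0: 0**2 = 0
  n=1: 1**2 = 1
  n=2: 2**2 = 4
  n=3: 3**2 = 9
Step 2: sum = 0 + 1 + 4 + 9 = 14.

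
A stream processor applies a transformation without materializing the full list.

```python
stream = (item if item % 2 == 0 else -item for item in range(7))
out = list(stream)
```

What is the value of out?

Step 1: For each item in range(7), yield item if even, else -item:
  item=0: even, yield 0
  item=1: odd, yield -1
  item=2: even, yield 2
  item=3: odd, yield -3
  item=4: even, yield 4
  item=5: odd, yield -5
  item=6: even, yield 6
Therefore out = [0, -1, 2, -3, 4, -5, 6].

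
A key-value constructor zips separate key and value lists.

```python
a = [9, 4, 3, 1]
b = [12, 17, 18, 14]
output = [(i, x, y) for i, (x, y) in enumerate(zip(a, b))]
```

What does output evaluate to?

Step 1: enumerate(zip(a, b)) gives index with paired elements:
  i=0: (9, 12)
  i=1: (4, 17)
  i=2: (3, 18)
  i=3: (1, 14)
Therefore output = [(0, 9, 12), (1, 4, 17), (2, 3, 18), (3, 1, 14)].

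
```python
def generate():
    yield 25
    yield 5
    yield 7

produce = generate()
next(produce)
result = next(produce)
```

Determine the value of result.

Step 1: generate() creates a generator.
Step 2: next(produce) yields 25 (consumed and discarded).
Step 3: next(produce) yields 5, assigned to result.
Therefore result = 5.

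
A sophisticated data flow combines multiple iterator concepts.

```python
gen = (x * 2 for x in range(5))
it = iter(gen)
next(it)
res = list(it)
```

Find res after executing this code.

Step 1: Generator produces [0, 2, 4, 6, 8].
Step 2: next(it) consumes first element (0).
Step 3: list(it) collects remaining: [2, 4, 6, 8].
Therefore res = [2, 4, 6, 8].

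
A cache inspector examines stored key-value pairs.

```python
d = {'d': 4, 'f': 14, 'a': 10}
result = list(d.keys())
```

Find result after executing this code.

Step 1: d.keys() returns the dictionary keys in insertion order.
Therefore result = ['d', 'f', 'a'].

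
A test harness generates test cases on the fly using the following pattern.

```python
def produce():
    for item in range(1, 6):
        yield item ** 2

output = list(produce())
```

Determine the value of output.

Step 1: For each item in range(1, 6), yield item**2:
  item=1: yield 1**2 = 1
  item=2: yield 2**2 = 4
  item=3: yield 3**2 = 9
  item=4: yield 4**2 = 16
  item=5: yield 5**2 = 25
Therefore output = [1, 4, 9, 16, 25].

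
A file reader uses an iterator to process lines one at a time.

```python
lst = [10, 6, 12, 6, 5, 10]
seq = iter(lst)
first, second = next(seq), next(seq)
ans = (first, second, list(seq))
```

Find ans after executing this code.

Step 1: Create iterator over [10, 6, 12, 6, 5, 10].
Step 2: first = 10, second = 6.
Step 3: Remaining elements: [12, 6, 5, 10].
Therefore ans = (10, 6, [12, 6, 5, 10]).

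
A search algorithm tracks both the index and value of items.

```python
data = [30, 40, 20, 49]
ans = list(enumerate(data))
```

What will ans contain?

Step 1: enumerate pairs each element with its index:
  (0, 30)
  (1, 40)
  (2, 20)
  (3, 49)
Therefore ans = [(0, 30), (1, 40), (2, 20), (3, 49)].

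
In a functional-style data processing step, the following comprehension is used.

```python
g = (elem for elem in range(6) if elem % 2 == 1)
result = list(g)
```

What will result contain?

Step 1: Filter range(6) keeping only odd values:
  elem=0: even, excluded
  elem=1: odd, included
  elem=2: even, excluded
  elem=3: odd, included
  elem=4: even, excluded
  elem=5: odd, included
Therefore result = [1, 3, 5].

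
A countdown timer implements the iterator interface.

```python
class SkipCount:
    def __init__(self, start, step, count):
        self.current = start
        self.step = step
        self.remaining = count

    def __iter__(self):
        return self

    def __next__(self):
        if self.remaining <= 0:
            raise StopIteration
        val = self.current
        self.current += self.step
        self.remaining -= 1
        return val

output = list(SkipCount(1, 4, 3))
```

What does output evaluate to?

Step 1: SkipCount starts at 1, increments by 4, for 3 steps:
  Yield 1, then current += 4
  Yield 5, then current += 4
  Yield 9, then current += 4
Therefore output = [1, 5, 9].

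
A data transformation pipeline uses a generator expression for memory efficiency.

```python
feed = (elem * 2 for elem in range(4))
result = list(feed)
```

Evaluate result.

Step 1: For each elem in range(4), compute elem*2:
  elem=0: 0*2 = 0
  elem=1: 1*2 = 2
  elem=2: 2*2 = 4
  elem=3: 3*2 = 6
Therefore result = [0, 2, 4, 6].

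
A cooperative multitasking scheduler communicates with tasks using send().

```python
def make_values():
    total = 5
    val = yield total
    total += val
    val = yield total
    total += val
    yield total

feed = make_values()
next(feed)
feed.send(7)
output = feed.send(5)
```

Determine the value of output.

Step 1: next() -> yield total=5.
Step 2: send(7) -> val=7, total = 5+7 = 12, yield 12.
Step 3: send(5) -> val=5, total = 12+5 = 17, yield 17.
Therefore output = 17.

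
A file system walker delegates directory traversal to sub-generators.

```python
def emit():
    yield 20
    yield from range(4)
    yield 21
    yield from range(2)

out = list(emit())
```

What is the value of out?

Step 1: Trace yields in order:
  yield 20
  yield 0
  yield 1
  yield 2
  yield 3
  yield 21
  yield 0
  yield 1
Therefore out = [20, 0, 1, 2, 3, 21, 0, 1].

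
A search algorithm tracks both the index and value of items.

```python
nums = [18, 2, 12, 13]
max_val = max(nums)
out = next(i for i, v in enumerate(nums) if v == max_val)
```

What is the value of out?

Step 1: max([18, 2, 12, 13]) = 18.
Step 2: Find first index where value == 18:
  Index 0: 18 == 18, found!
Therefore out = 0.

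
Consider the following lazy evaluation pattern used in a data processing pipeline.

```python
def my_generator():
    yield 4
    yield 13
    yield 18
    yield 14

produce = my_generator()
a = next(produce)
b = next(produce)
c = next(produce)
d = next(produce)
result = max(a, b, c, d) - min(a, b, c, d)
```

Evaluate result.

Step 1: Create generator and consume all values:
  a = next(produce) = 4
  b = next(produce) = 13
  c = next(produce) = 18
  d = next(produce) = 14
Step 2: max = 18, min = 4, result = 18 - 4 = 14.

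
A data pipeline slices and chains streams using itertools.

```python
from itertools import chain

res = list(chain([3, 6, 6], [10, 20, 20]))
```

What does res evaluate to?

Step 1: chain() concatenates iterables: [3, 6, 6] + [10, 20, 20].
Therefore res = [3, 6, 6, 10, 20, 20].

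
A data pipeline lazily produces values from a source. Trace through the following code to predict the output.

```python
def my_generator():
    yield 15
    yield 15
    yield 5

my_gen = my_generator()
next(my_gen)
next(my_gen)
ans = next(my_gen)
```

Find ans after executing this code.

Step 1: my_generator() creates a generator.
Step 2: next(my_gen) yields 15 (consumed and discarded).
Step 3: next(my_gen) yields 15 (consumed and discarded).
Step 4: next(my_gen) yields 5, assigned to ans.
Therefore ans = 5.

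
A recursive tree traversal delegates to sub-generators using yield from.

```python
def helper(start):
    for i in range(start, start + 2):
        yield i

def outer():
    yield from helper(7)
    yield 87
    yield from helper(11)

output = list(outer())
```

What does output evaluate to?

Step 1: outer() delegates to helper(7):
  yield 7
  yield 8
Step 2: yield 87
Step 3: Delegates to helper(11):
  yield 11
  yield 12
Therefore output = [7, 8, 87, 11, 12].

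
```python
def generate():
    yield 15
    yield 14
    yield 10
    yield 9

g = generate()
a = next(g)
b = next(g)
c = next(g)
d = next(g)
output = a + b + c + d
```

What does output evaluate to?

Step 1: Create generator and consume all values:
  a = next(g) = 15
  b = next(g) = 14
  c = next(g) = 10
  d = next(g) = 9
Step 2: output = 15 + 14 + 10 + 9 = 48.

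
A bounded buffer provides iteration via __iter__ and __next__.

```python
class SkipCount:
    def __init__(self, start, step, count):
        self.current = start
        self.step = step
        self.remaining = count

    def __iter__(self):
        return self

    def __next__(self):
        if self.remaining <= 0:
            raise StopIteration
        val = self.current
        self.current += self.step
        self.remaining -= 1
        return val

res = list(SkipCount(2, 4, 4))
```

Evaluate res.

Step 1: SkipCount starts at 2, increments by 4, for 4 steps:
  Yield 2, then current += 4
  Yield 6, then current += 4
  Yield 10, then current += 4
  Yield 14, then current += 4
Therefore res = [2, 6, 10, 14].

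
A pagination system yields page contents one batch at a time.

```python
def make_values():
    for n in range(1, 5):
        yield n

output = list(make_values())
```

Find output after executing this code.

Step 1: The generator yields each value from range(1, 5).
Step 2: list() consumes all yields: [1, 2, 3, 4].
Therefore output = [1, 2, 3, 4].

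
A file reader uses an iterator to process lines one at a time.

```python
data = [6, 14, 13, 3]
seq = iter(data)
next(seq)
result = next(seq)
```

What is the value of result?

Step 1: Create iterator over [6, 14, 13, 3].
Step 2: next() consumes 6.
Step 3: next() returns 14.
Therefore result = 14.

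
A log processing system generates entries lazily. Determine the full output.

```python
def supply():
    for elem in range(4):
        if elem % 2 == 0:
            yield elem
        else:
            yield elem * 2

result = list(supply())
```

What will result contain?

Step 1: For each elem in range(4), yield elem if even, else elem*2:
  elem=0 (even): yield 0
  elem=1 (odd): yield 1*2 = 2
  elem=2 (even): yield 2
  elem=3 (odd): yield 3*2 = 6
Therefore result = [0, 2, 2, 6].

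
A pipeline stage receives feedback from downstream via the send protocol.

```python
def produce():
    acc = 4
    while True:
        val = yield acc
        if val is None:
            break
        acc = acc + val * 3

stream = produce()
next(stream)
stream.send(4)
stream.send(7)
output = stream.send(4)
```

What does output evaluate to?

Step 1: next() -> yield acc=4.
Step 2: send(4) -> val=4, acc = 4 + 4*3 = 16, yield 16.
Step 3: send(7) -> val=7, acc = 16 + 7*3 = 37, yield 37.
Step 4: send(4) -> val=4, acc = 37 + 4*3 = 49, yield 49.
Therefore output = 49.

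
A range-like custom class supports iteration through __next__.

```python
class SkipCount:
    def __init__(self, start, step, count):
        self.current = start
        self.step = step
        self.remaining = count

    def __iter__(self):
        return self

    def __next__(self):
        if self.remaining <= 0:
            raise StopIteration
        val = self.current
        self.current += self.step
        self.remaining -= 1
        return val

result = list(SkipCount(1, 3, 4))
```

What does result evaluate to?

Step 1: SkipCount starts at 1, increments by 3, for 4 steps:
  Yield 1, then current += 3
  Yield 4, then current += 3
  Yield 7, then current += 3
  Yield 10, then current += 3
Therefore result = [1, 4, 7, 10].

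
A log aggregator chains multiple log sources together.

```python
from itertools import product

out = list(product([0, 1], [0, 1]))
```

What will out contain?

Step 1: product([0, 1], [0, 1]) gives all pairs:
  (0, 0)
  (0, 1)
  (1, 0)
  (1, 1)
Therefore out = [(0, 0), (0, 1), (1, 0), (1, 1)].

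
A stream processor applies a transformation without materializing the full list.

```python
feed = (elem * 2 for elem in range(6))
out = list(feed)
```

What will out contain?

Step 1: For each elem in range(6), compute elem*2:
  elem=0: 0*2 = 0
  elem=1: 1*2 = 2
  elem=2: 2*2 = 4
  elem=3: 3*2 = 6
  elem=4: 4*2 = 8
  elem=5: 5*2 = 10
Therefore out = [0, 2, 4, 6, 8, 10].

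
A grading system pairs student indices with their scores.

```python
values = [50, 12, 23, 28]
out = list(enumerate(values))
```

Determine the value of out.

Step 1: enumerate pairs each element with its index:
  (0, 50)
  (1, 12)
  (2, 23)
  (3, 28)
Therefore out = [(0, 50), (1, 12), (2, 23), (3, 28)].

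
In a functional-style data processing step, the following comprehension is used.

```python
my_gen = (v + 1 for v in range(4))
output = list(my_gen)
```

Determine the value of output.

Step 1: For each v in range(4), compute v+1:
  v=0: 0+1 = 1
  v=1: 1+1 = 2
  v=2: 2+1 = 3
  v=3: 3+1 = 4
Therefore output = [1, 2, 3, 4].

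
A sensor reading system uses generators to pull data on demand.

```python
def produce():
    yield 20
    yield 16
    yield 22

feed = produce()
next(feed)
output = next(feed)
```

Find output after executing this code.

Step 1: produce() creates a generator.
Step 2: next(feed) yields 20 (consumed and discarded).
Step 3: next(feed) yields 16, assigned to output.
Therefore output = 16.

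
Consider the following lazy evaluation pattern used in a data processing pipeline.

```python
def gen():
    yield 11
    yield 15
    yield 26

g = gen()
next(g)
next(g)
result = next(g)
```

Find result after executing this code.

Step 1: gen() creates a generator.
Step 2: next(g) yields 11 (consumed and discarded).
Step 3: next(g) yields 15 (consumed and discarded).
Step 4: next(g) yields 26, assigned to result.
Therefore result = 26.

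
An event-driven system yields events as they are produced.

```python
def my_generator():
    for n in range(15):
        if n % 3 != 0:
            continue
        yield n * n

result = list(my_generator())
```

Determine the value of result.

Step 1: Only yield n**2 when n is divisible by 3:
  n=0: 0 % 3 == 0, yield 0**2 = 0
  n=3: 3 % 3 == 0, yield 3**2 = 9
  n=6: 6 % 3 == 0, yield 6**2 = 36
  n=9: 9 % 3 == 0, yield 9**2 = 81
  n=12: 12 % 3 == 0, yield 12**2 = 144
Therefore result = [0, 9, 36, 81, 144].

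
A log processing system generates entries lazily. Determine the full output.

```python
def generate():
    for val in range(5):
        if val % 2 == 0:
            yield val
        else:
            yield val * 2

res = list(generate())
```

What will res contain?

Step 1: For each val in range(5), yield val if even, else val*2:
  val=0 (even): yield 0
  val=1 (odd): yield 1*2 = 2
  val=2 (even): yield 2
  val=3 (odd): yield 3*2 = 6
  val=4 (even): yield 4
Therefore res = [0, 2, 2, 6, 4].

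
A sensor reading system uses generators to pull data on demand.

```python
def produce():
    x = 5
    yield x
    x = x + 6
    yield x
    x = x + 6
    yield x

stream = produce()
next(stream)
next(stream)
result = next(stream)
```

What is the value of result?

Step 1: Trace through generator execution:
  Yield 1: x starts at 5, yield 5
  Yield 2: x = 5 + 6 = 11, yield 11
  Yield 3: x = 11 + 6 = 17, yield 17
Step 2: First next() gets 5, second next() gets the second value, third next() yields 17.
Therefore result = 17.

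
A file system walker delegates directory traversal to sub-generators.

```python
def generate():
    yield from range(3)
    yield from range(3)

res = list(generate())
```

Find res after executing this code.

Step 1: Trace yields in order:
  yield 0
  yield 1
  yield 2
  yield 0
  yield 1
  yield 2
Therefore res = [0, 1, 2, 0, 1, 2].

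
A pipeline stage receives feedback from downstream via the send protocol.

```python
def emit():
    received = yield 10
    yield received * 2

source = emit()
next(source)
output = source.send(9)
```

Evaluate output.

Step 1: next(source) advances to first yield, producing 10.
Step 2: send(9) resumes, received = 9.
Step 3: yield received * 2 = 9 * 2 = 18.
Therefore output = 18.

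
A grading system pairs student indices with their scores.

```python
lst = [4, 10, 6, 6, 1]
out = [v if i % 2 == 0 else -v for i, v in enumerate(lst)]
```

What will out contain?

Step 1: For each (i, v), keep v if i is even, negate if odd:
  i=0 (even): keep 4
  i=1 (odd): negate to -10
  i=2 (even): keep 6
  i=3 (odd): negate to -6
  i=4 (even): keep 1
Therefore out = [4, -10, 6, -6, 1].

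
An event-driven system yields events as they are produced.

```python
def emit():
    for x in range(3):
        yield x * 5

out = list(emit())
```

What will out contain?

Step 1: For each x in range(3), yield x * 5:
  x=0: yield 0 * 5 = 0
  x=1: yield 1 * 5 = 5
  x=2: yield 2 * 5 = 10
Therefore out = [0, 5, 10].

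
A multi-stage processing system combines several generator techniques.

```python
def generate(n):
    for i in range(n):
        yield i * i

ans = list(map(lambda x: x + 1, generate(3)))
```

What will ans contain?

Step 1: generate(3) yields squares: [0, 1, 4].
Step 2: map adds 1 to each: [1, 2, 5].
Therefore ans = [1, 2, 5].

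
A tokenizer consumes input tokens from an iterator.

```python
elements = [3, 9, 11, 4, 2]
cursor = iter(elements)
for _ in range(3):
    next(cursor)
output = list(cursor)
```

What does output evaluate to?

Step 1: Create iterator over [3, 9, 11, 4, 2].
Step 2: Advance 3 positions (consuming [3, 9, 11]).
Step 3: list() collects remaining elements: [4, 2].
Therefore output = [4, 2].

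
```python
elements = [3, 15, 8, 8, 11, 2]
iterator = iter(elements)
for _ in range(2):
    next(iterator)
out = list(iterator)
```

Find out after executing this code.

Step 1: Create iterator over [3, 15, 8, 8, 11, 2].
Step 2: Advance 2 positions (consuming [3, 15]).
Step 3: list() collects remaining elements: [8, 8, 11, 2].
Therefore out = [8, 8, 11, 2].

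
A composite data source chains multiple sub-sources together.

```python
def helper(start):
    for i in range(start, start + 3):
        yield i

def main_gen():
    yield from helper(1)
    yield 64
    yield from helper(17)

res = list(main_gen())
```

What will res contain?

Step 1: main_gen() delegates to helper(1):
  yield 1
  yield 2
  yield 3
Step 2: yield 64
Step 3: Delegates to helper(17):
  yield 17
  yield 18
  yield 19
Therefore res = [1, 2, 3, 64, 17, 18, 19].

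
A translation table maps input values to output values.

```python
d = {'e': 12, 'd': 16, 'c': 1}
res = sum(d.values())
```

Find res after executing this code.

Step 1: d.values() = [12, 16, 1].
Step 2: sum = 29.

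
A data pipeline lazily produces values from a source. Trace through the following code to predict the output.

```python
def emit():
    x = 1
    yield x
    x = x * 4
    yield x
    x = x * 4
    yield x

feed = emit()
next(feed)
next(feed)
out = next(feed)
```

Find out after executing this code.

Step 1: Trace through generator execution:
  Yield 1: x starts at 1, yield 1
  Yield 2: x = 1 * 4 = 4, yield 4
  Yield 3: x = 4 * 4 = 16, yield 16
Step 2: First next() gets 1, second next() gets the second value, third next() yields 16.
Therefore out = 16.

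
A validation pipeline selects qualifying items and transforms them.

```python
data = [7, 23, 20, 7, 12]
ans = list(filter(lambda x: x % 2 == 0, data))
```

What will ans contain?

Step 1: Filter elements divisible by 2:
  7 % 2 = 1: removed
  23 % 2 = 1: removed
  20 % 2 = 0: kept
  7 % 2 = 1: removed
  12 % 2 = 0: kept
Therefore ans = [20, 12].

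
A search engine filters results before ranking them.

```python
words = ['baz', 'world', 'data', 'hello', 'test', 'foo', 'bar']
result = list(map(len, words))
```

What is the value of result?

Step 1: Map len() to each word:
  'baz' -> 3
  'world' -> 5
  'data' -> 4
  'hello' -> 5
  'test' -> 4
  'foo' -> 3
  'bar' -> 3
Therefore result = [3, 5, 4, 5, 4, 3, 3].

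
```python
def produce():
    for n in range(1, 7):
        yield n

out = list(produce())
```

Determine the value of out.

Step 1: The generator yields each value from range(1, 7).
Step 2: list() consumes all yields: [1, 2, 3, 4, 5, 6].
Therefore out = [1, 2, 3, 4, 5, 6].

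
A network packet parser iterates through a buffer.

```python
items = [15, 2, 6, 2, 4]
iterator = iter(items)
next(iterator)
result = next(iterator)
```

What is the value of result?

Step 1: Create iterator over [15, 2, 6, 2, 4].
Step 2: next() consumes 15.
Step 3: next() returns 2.
Therefore result = 2.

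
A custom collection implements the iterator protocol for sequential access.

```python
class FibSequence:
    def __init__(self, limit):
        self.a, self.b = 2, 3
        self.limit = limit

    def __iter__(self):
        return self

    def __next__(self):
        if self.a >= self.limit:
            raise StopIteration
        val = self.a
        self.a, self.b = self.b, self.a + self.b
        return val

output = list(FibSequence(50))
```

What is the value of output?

Step 1: Fibonacci-like sequence (a=2, b=3) until >= 50:
  Yield 2, then a,b = 3,5
  Yield 3, then a,b = 5,8
  Yield 5, then a,b = 8,13
  Yield 8, then a,b = 13,21
  Yield 13, then a,b = 21,34
  Yield 21, then a,b = 34,55
  Yield 34, then a,b = 55,89
Step 2: 55 >= 50, stop.
Therefore output = [2, 3, 5, 8, 13, 21, 34].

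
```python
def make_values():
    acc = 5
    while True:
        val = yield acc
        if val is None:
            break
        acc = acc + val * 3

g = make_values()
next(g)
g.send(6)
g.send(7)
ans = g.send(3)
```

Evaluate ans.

Step 1: next() -> yield acc=5.
Step 2: send(6) -> val=6, acc = 5 + 6*3 = 23, yield 23.
Step 3: send(7) -> val=7, acc = 23 + 7*3 = 44, yield 44.
Step 4: send(3) -> val=3, acc = 44 + 3*3 = 53, yield 53.
Therefore ans = 53.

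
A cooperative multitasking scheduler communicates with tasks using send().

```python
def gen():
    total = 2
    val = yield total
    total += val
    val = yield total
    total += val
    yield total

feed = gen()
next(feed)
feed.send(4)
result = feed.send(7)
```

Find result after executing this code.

Step 1: next() -> yield total=2.
Step 2: send(4) -> val=4, total = 2+4 = 6, yield 6.
Step 3: send(7) -> val=7, total = 6+7 = 13, yield 13.
Therefore result = 13.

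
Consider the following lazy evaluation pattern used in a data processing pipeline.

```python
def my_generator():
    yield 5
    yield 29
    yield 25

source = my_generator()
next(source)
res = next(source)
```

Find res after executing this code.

Step 1: my_generator() creates a generator.
Step 2: next(source) yields 5 (consumed and discarded).
Step 3: next(source) yields 29, assigned to res.
Therefore res = 29.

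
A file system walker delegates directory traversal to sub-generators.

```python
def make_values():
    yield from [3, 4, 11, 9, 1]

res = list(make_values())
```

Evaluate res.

Step 1: yield from delegates to the iterable, yielding each element.
Step 2: Collected values: [3, 4, 11, 9, 1].
Therefore res = [3, 4, 11, 9, 1].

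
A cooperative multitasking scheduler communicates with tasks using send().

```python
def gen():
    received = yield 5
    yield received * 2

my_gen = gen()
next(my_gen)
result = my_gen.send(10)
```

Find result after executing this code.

Step 1: next(my_gen) advances to first yield, producing 5.
Step 2: send(10) resumes, received = 10.
Step 3: yield received * 2 = 10 * 2 = 20.
Therefore result = 20.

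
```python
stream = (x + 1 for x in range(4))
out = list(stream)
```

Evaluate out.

Step 1: For each x in range(4), compute x+1:
  x=0: 0+1 = 1
  x=1: 1+1 = 2
  x=2: 2+1 = 3
  x=3: 3+1 = 4
Therefore out = [1, 2, 3, 4].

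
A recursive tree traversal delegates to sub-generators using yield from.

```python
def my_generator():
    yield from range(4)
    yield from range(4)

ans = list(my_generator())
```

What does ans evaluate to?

Step 1: Trace yields in order:
  yield 0
  yield 1
  yield 2
  yield 3
  yield 0
  yield 1
  yield 2
  yield 3
Therefore ans = [0, 1, 2, 3, 0, 1, 2, 3].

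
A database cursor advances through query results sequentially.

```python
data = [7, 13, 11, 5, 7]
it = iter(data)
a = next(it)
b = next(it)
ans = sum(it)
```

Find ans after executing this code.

Step 1: Create iterator over [7, 13, 11, 5, 7].
Step 2: a = next() = 7, b = next() = 13.
Step 3: sum() of remaining [11, 5, 7] = 23.
Therefore ans = 23.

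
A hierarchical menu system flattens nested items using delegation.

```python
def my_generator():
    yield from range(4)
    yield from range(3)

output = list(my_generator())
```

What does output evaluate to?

Step 1: Trace yields in order:
  yield 0
  yield 1
  yield 2
  yield 3
  yield 0
  yield 1
  yield 2
Therefore output = [0, 1, 2, 3, 0, 1, 2].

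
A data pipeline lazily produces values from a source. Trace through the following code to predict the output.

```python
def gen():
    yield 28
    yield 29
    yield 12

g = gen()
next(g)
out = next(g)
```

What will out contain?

Step 1: gen() creates a generator.
Step 2: next(g) yields 28 (consumed and discarded).
Step 3: next(g) yields 29, assigned to out.
Therefore out = 29.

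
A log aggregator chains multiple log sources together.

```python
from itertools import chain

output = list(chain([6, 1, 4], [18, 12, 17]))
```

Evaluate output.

Step 1: chain() concatenates iterables: [6, 1, 4] + [18, 12, 17].
Therefore output = [6, 1, 4, 18, 12, 17].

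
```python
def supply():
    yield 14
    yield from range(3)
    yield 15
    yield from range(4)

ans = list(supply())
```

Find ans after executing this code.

Step 1: Trace yields in order:
  yield 14
  yield 0
  yield 1
  yield 2
  yield 15
  yield 0
  yield 1
  yield 2
  yield 3
Therefore ans = [14, 0, 1, 2, 15, 0, 1, 2, 3].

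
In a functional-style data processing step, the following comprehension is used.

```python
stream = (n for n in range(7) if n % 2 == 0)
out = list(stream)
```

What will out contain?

Step 1: Filter range(7) keeping only even values:
  n=0: even, included
  n=1: odd, excluded
  n=2: even, included
  n=3: odd, excluded
  n=4: even, included
  n=5: odd, excluded
  n=6: even, included
Therefore out = [0, 2, 4, 6].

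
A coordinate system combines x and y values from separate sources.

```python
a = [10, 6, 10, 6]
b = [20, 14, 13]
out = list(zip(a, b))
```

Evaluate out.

Step 1: zip stops at shortest (len(a)=4, len(b)=3):
  Index 0: (10, 20)
  Index 1: (6, 14)
  Index 2: (10, 13)
Step 2: Last element of a (6) has no pair, dropped.
Therefore out = [(10, 20), (6, 14), (10, 13)].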